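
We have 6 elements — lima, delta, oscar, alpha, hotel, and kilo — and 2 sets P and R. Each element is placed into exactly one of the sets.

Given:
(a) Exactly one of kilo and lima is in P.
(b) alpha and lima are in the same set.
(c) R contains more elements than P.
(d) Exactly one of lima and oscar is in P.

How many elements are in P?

2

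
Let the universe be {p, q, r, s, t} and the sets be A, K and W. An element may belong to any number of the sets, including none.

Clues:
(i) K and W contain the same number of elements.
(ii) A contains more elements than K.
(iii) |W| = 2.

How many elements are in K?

2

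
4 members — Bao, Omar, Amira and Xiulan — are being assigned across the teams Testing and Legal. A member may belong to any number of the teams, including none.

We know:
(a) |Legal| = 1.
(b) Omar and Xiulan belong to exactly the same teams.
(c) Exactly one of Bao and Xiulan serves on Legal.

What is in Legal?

Legal = {Bao}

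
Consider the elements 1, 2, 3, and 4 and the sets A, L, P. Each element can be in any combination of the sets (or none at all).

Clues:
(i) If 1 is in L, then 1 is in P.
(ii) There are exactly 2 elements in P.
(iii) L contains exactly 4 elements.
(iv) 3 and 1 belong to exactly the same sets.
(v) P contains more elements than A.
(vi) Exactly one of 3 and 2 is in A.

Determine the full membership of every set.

A = {2}; L = {1, 2, 3, 4}; P = {1, 3}

(iii): only 4 candidates remain for L, so all are in.
(i): 1 ∈ P.
(iv): 3 matches 1: 3 ∈ P.
(ii): P already has 2, so the rest are out.
Suppose 1 ∈ A: no assignment then satisfies all the clues, so 1 ∉ A.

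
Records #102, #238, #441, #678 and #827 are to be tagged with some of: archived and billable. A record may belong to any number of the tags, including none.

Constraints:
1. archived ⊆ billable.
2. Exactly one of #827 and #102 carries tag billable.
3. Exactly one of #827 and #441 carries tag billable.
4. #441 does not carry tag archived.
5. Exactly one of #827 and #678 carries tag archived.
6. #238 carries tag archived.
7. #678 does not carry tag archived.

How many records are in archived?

2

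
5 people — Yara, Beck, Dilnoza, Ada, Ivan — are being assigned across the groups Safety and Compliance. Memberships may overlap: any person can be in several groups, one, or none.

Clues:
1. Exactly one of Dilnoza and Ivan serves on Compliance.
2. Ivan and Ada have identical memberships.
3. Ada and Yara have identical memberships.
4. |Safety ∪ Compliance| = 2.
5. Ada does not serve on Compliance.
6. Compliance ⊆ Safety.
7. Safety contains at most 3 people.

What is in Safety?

From (5): Ada ∉ Compliance.
(2): Ivan matches Ada: Ivan ∉ Compliance.
(3): Yara matches Ada: Yara ∉ Compliance.
(1) (exactly one): Dilnoza ∈ Compliance.
(6) with Dilnoza ∈ Compliance: Dilnoza ∈ Safety.
Suppose Yara ∈ Safety: no assignment then satisfies all the clues, so Yara ∉ Safety.

Safety = {Beck, Dilnoza}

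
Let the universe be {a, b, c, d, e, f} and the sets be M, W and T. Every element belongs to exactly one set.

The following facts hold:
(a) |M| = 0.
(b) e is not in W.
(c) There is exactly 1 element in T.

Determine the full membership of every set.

M = {}; W = {a, b, c, d, f}; T = {e}

From (b): e ∉ W.
(a): M already has 0, so the rest are out.
Only one set left: e ∈ T.
(c): T already has 1, so the rest are out.
Only one set left: a ∈ W.
Only one set left: b ∈ W.
Only one set left: c ∈ W.
Only one set left: d ∈ W.
Only one set left: f ∈ W.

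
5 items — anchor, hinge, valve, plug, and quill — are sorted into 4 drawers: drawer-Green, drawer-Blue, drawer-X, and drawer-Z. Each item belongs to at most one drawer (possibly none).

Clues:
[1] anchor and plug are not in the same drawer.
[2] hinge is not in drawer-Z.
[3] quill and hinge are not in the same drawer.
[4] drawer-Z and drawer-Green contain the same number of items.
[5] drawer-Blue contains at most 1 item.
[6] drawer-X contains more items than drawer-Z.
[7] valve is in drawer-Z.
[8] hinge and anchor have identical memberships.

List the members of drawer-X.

drawer-X = {anchor, hinge}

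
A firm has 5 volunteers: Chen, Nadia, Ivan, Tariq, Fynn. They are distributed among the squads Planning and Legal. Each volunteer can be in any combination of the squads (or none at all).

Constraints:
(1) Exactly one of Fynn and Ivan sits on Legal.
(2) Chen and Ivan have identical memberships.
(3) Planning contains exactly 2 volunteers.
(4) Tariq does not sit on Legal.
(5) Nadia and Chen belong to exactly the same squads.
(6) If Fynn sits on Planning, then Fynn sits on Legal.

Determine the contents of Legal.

Legal = {Fynn}

From (4): Tariq ∉ Legal.
Suppose Chen ∈ Legal: no assignment then satisfies all the clues, so Chen ∉ Legal.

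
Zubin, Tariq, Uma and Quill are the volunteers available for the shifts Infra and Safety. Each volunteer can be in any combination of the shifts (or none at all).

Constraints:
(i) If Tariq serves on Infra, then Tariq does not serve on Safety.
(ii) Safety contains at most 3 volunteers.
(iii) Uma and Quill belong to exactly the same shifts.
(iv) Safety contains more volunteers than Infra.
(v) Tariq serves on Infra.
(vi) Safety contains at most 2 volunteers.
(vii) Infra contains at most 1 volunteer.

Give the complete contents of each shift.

From (v): Tariq ∈ Infra.
(i): Tariq ∉ Safety.
(vii): Infra already has 1, so the rest are out.
Suppose Zubin ∈ Safety: no assignment then satisfies all the clues, so Zubin ∉ Safety.

Infra = {Tariq}; Safety = {Quill, Uma}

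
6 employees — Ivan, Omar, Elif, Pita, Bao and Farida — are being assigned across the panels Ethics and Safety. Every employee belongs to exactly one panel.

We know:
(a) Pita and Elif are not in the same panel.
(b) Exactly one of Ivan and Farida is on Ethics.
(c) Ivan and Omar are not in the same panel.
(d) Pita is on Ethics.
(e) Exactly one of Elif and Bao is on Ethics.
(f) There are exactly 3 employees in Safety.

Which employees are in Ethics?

Ethics = {Bao, Ivan, Pita}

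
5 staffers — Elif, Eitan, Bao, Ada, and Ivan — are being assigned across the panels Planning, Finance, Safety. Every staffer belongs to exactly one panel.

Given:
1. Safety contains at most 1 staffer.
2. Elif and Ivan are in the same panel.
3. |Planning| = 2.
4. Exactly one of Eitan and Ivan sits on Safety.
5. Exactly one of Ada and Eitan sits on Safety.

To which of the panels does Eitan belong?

Eitan: Safety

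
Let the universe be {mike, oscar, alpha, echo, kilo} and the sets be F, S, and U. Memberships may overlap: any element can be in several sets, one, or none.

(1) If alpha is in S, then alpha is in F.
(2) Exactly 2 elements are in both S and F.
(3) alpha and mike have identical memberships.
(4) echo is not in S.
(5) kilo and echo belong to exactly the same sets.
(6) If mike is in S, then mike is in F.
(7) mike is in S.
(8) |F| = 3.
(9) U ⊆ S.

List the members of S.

From (4): echo ∉ S.
From (7): mike ∈ S.
(3): alpha matches mike: alpha ∈ S.
(5): kilo matches echo: kilo ∉ S.
(6): mike ∈ F.
(9) contrapositive: echo ∉ U.
(9) contrapositive: kilo ∉ U.
(1): alpha ∈ F.
Suppose oscar ∈ S: no assignment then satisfies all the clues, so oscar ∉ S.

S = {alpha, mike}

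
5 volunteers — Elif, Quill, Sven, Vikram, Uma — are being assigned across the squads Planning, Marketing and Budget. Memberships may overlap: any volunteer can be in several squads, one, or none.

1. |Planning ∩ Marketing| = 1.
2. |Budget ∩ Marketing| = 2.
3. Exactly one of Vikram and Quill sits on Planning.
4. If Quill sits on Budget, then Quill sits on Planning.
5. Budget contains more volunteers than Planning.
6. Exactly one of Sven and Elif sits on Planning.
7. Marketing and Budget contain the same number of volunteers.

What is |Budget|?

3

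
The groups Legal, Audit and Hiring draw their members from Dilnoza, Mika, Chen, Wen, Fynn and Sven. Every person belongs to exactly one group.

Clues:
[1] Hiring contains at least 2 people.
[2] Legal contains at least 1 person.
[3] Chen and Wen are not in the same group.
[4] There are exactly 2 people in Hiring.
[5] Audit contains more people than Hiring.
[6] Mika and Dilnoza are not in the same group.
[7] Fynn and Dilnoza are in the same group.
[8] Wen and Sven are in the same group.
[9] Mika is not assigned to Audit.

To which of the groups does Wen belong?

Wen: Hiring

From (9): Mika ∉ Audit.
Suppose Wen ∈ Legal: no assignment then satisfies all the clues, so Wen ∉ Legal.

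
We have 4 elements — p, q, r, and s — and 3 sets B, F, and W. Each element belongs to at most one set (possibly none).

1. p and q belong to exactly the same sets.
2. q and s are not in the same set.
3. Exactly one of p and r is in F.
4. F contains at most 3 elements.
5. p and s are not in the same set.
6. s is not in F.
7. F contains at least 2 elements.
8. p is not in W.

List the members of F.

F = {p, q}

From (6): s ∉ F.
From (8): p ∉ W.
(1): q matches p: q ∉ W.
Suppose p ∉ F: no assignment then satisfies all the clues, so p ∈ F.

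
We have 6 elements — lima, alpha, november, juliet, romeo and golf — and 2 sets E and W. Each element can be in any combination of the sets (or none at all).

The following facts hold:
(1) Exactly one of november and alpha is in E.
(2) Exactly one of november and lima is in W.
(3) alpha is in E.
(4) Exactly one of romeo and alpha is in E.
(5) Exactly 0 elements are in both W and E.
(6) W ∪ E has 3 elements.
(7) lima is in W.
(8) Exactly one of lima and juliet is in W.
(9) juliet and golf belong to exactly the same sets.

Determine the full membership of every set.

E = {alpha}; W = {lima, romeo}

From (3): alpha ∈ E.
From (7): lima ∈ W.
(1) (exactly one): november ∉ E.
(2) (exactly one): november ∉ W.
(4) (exactly one): romeo ∉ E.
(8) (exactly one): juliet ∉ W.
(9): golf matches juliet: golf ∉ W.
Suppose lima ∈ E: no assignment then satisfies all the clues, so lima ∉ E.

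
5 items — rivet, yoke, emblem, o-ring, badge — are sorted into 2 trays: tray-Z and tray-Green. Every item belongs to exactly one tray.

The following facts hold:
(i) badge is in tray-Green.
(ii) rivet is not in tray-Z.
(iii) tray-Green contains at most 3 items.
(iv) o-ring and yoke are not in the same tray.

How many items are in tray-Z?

2

From (i): badge ∈ tray-Green.
From (ii): rivet ∉ tray-Z.
Only one tray left: rivet ∈ tray-Green.
Suppose emblem ∉ tray-Z: no assignment then satisfies all the clues, so emblem ∈ tray-Z.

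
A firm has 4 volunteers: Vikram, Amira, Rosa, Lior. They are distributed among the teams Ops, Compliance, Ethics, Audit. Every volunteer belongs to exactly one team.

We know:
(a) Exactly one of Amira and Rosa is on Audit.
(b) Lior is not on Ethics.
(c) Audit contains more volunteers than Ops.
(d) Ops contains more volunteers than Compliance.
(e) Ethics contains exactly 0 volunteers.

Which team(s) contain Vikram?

Vikram: Audit

From (b): Lior ∉ Ethics.
(e): Ethics already has 0, so the rest are out.
Suppose Vikram ∈ Ops: no assignment then satisfies all the clues, so Vikram ∉ Ops.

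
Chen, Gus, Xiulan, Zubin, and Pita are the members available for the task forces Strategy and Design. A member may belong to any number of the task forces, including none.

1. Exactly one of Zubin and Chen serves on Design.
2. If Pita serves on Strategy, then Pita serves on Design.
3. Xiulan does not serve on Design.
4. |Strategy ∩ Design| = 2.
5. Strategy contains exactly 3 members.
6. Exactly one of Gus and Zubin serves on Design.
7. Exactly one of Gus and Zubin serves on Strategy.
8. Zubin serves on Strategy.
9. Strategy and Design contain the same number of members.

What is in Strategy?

Strategy = {Chen, Pita, Zubin}

From (3): Xiulan ∉ Design.
From (8): Zubin ∈ Strategy.
(7) (exactly one): Gus ∉ Strategy.
Suppose Chen ∉ Strategy: no assignment then satisfies all the clues, so Chen ∈ Strategy.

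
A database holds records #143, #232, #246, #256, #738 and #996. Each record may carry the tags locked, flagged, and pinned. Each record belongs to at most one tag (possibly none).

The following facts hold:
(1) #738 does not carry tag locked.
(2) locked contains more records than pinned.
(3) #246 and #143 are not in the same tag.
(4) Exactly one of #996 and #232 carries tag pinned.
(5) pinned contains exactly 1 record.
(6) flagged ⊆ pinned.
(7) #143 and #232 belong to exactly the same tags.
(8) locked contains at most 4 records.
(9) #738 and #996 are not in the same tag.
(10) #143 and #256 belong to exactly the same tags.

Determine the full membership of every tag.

locked = {#143, #232, #256}; flagged = {}; pinned = {#996}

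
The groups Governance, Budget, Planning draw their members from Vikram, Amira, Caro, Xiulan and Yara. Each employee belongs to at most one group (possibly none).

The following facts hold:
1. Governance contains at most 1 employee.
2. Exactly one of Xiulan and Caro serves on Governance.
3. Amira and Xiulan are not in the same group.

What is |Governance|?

1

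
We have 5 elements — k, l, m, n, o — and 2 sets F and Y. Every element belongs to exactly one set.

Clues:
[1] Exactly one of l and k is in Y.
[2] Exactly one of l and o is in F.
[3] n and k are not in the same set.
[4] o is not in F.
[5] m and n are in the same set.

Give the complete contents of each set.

F = {l, m, n}; Y = {k, o}

From (4): o ∉ F.
(2) (exactly one): l ∈ F.
Only one set left: o ∈ Y.
(1) (exactly one): k ∈ Y.
(3): n ∉ Y.
(5): m matches n: m ∉ Y.
Only one set left: m ∈ F.
Only one set left: n ∈ F.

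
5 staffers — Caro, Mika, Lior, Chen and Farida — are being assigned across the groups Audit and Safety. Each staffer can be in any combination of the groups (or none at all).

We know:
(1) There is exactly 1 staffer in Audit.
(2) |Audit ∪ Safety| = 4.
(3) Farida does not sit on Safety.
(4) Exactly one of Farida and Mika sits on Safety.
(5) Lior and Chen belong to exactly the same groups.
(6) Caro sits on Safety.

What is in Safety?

Safety = {Caro, Chen, Lior, Mika}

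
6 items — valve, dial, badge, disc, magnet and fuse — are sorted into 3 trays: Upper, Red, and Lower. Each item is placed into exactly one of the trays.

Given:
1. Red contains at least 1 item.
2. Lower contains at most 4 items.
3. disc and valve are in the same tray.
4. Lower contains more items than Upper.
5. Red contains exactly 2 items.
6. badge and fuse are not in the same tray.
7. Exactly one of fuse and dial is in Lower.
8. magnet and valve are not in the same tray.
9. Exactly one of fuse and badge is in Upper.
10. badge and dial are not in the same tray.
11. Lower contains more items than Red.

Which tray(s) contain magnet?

magnet: Red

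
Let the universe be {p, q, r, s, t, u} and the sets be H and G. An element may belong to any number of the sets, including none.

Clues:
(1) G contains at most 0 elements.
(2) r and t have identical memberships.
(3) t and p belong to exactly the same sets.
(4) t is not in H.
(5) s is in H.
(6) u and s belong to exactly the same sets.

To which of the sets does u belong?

u: H

From (4): t ∉ H.
From (5): s ∈ H.
(1): G already has 0, so the rest are out.
(2): r matches t: r ∉ H.
(3): p matches t: p ∉ H.
(6): u matches s: u ∈ H.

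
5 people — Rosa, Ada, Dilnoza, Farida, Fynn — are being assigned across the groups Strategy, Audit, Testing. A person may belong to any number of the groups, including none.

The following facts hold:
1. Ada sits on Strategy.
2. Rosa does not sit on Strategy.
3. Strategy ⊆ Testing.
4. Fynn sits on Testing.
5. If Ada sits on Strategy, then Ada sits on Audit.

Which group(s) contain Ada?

Ada: Audit, Strategy, Testing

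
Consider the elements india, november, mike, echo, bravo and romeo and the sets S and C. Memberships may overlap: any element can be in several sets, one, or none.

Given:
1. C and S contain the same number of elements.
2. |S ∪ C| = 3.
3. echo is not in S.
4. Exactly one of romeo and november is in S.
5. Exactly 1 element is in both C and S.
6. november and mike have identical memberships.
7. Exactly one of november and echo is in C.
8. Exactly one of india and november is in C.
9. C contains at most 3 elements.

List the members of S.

S = {india, romeo}

From (3): echo ∉ S.
Suppose india ∉ S: no assignment then satisfies all the clues, so india ∈ S.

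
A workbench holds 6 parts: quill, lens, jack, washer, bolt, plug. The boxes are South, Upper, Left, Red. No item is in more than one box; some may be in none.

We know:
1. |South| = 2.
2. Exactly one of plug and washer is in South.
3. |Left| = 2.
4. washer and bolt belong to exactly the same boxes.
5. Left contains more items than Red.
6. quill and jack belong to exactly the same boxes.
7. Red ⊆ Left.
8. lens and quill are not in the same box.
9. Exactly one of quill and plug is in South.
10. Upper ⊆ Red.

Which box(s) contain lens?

lens: South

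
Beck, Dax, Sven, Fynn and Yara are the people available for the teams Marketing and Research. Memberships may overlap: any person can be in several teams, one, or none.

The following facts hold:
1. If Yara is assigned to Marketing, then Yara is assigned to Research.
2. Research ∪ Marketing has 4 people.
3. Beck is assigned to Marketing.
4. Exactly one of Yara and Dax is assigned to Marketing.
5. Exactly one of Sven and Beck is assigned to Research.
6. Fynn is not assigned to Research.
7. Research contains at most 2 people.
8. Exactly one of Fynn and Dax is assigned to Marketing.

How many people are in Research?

2

From (3): Beck ∈ Marketing.
From (6): Fynn ∉ Research.
Suppose Dax ∈ Research: no assignment then satisfies all the clues, so Dax ∉ Research.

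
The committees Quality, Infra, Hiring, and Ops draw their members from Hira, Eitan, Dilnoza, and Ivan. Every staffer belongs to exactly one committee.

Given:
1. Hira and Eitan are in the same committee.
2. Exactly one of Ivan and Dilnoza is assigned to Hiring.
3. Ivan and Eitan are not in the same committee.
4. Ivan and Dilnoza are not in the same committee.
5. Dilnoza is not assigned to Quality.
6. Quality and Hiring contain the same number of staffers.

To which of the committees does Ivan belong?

From (5): Dilnoza ∉ Quality.
Suppose Ivan ∉ Quality: no assignment then satisfies all the clues, so Ivan ∈ Quality.

Ivan: Quality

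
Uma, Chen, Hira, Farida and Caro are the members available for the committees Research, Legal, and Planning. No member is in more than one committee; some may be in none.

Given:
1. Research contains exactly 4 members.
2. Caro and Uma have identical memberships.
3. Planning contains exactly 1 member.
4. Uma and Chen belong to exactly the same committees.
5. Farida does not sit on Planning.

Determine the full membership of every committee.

Research = {Caro, Chen, Farida, Uma}; Legal = {}; Planning = {Hira}

From (5): Farida ∉ Planning.
Suppose Uma ∉ Research: no assignment then satisfies all the clues, so Uma ∈ Research.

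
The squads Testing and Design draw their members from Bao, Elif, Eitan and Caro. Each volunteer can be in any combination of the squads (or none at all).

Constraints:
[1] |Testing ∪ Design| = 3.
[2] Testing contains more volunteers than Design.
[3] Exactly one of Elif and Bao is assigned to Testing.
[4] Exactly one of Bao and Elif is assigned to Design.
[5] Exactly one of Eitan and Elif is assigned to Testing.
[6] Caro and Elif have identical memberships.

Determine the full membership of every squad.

Testing = {Caro, Elif}; Design = {Bao}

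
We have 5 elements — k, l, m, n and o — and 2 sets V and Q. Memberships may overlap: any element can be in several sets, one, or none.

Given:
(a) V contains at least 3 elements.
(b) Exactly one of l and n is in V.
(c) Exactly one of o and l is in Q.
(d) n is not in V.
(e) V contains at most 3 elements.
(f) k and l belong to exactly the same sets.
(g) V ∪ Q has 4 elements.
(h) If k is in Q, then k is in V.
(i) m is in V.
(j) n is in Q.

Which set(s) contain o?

From (d): n ∉ V.
From (i): m ∈ V.
From (j): n ∈ Q.
(b) (exactly one): l ∈ V.
(f): k matches l: k ∈ V.
(e): V already has 3, so the rest are out.
Suppose o ∈ Q: no assignment then satisfies all the clues, so o ∉ Q.

o: none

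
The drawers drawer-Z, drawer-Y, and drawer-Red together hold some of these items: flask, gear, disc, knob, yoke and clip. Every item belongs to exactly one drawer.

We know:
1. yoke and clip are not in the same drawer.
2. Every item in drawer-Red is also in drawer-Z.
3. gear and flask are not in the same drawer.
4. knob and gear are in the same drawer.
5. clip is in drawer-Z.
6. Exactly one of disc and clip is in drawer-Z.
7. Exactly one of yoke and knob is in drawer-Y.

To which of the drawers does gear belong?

gear: drawer-Z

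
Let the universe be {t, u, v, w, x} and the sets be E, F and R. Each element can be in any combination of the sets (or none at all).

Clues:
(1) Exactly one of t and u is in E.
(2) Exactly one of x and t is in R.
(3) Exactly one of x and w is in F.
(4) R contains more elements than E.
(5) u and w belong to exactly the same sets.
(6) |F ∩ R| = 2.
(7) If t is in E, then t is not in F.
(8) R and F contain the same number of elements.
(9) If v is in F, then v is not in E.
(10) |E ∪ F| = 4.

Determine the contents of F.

F = {u, v, w}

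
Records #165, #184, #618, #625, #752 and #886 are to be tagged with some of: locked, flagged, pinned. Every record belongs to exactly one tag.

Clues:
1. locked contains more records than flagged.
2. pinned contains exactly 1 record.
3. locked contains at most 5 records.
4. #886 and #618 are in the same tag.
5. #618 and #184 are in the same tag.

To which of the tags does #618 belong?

#618: locked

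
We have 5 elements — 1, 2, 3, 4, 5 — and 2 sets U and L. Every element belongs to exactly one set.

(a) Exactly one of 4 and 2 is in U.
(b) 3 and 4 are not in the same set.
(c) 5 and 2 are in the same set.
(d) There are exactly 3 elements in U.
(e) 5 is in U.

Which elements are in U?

U = {2, 3, 5}

From (e): 5 ∈ U.
(c): 2 matches 5: 2 ∈ U.
(a) (exactly one): 4 ∉ U.
Only one set left: 4 ∈ L.
(b): 3 ∉ L.
Only one set left: 3 ∈ U.
(d): U already has 3, so the rest are out.
Only one set left: 1 ∈ L.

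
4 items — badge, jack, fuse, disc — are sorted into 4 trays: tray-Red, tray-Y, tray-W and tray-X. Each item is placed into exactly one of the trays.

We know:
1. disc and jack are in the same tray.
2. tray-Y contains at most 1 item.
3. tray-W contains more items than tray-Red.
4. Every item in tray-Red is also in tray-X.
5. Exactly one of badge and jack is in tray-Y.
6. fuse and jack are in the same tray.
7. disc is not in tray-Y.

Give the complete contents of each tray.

tray-Red = {}; tray-Y = {badge}; tray-W = {disc, fuse, jack}; tray-X = {}

From (7): disc ∉ tray-Y.
(1): jack matches disc: jack ∉ tray-Y.
(5) (exactly one): badge ∈ tray-Y.
(6): fuse matches jack: fuse ∉ tray-Y.
Suppose jack ∈ tray-Red: no assignment then satisfies all the clues, so jack ∉ tray-Red.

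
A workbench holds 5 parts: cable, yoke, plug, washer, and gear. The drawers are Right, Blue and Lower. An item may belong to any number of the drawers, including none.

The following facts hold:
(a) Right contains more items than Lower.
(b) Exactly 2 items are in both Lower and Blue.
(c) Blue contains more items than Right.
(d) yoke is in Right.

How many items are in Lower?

2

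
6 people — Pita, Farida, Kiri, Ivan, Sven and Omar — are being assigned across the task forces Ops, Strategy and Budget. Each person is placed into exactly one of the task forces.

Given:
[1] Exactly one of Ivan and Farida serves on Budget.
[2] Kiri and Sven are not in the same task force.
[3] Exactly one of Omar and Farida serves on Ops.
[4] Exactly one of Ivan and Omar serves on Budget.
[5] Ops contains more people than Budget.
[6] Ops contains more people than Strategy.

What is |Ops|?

3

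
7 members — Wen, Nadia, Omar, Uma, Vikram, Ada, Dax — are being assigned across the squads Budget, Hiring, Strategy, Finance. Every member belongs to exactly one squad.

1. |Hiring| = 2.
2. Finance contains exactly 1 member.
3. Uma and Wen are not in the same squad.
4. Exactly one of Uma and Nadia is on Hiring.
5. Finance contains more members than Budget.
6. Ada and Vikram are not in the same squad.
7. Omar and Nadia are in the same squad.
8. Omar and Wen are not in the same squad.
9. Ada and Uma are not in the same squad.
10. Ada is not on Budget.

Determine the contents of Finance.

Finance = {Wen}

From (10): Ada ∉ Budget.
Suppose Wen ∉ Finance: no assignment then satisfies all the clues, so Wen ∈ Finance.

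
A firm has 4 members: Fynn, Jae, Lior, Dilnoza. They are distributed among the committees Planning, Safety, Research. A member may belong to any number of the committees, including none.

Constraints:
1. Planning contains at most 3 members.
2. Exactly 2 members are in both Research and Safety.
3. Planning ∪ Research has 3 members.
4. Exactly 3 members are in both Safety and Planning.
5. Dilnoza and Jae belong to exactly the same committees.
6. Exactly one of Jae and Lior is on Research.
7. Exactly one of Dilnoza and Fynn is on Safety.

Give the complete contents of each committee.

Planning = {Dilnoza, Jae, Lior}; Safety = {Dilnoza, Jae, Lior}; Research = {Dilnoza, Jae}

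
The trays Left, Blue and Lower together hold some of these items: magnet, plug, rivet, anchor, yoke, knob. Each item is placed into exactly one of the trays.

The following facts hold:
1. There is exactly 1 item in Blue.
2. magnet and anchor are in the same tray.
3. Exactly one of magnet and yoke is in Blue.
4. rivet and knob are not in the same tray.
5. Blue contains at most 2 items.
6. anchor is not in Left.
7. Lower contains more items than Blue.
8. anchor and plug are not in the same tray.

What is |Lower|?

3

From (6): anchor ∉ Left.
(2): magnet matches anchor: magnet ∉ Left.
Suppose magnet ∈ Blue: no assignment then satisfies all the clues, so magnet ∉ Blue.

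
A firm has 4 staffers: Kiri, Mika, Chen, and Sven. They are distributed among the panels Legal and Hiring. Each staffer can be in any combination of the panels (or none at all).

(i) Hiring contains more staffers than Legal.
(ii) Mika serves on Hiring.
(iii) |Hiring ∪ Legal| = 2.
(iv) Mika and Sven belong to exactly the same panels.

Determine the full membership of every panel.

Legal = {}; Hiring = {Mika, Sven}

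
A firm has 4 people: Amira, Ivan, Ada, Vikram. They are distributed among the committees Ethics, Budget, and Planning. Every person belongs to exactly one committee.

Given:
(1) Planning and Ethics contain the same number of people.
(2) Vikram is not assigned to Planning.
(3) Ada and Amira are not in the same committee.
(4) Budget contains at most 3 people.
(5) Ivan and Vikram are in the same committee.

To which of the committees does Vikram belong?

Vikram: Budget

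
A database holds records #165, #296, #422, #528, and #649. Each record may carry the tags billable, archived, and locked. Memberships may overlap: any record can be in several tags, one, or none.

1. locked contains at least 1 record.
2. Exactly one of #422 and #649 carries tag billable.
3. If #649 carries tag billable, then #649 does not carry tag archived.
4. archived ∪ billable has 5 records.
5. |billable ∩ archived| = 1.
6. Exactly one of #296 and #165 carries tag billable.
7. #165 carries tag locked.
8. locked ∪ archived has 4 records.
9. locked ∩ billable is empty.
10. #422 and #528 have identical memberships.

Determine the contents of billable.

billable = {#296, #649}

From (7): #165 ∈ locked.
(9) (disjoint): #165 ∉ billable.
(6) (exactly one): #296 ∈ billable.
(9) (disjoint): #296 ∉ locked.
Suppose #422 ∈ billable: no assignment then satisfies all the clues, so #422 ∉ billable.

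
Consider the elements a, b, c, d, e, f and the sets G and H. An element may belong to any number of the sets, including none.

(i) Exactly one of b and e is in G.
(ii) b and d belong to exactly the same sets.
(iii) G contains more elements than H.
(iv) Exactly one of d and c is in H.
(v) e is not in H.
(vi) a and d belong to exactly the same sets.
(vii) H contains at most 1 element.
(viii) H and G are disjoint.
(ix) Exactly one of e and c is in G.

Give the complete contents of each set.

G = {e, f}; H = {c}

From (v): e ∉ H.
Suppose a ∈ G: no assignment then satisfies all the clues, so a ∉ G.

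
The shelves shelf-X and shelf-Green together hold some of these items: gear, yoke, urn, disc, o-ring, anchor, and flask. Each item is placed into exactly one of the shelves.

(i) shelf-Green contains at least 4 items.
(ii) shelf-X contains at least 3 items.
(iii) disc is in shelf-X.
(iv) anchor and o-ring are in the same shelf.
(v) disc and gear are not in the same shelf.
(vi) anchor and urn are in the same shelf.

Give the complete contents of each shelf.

From (iii): disc ∈ shelf-X.
(v): gear ∉ shelf-X.
Only one shelf left: gear ∈ shelf-Green.
Suppose yoke ∉ shelf-X: no assignment then satisfies all the clues, so yoke ∈ shelf-X.

shelf-X = {disc, flask, yoke}; shelf-Green = {anchor, gear, o-ring, urn}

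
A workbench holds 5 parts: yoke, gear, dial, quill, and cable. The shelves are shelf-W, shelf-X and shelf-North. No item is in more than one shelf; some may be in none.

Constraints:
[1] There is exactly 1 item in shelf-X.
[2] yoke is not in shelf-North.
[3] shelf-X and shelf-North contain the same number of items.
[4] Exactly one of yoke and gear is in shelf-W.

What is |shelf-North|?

1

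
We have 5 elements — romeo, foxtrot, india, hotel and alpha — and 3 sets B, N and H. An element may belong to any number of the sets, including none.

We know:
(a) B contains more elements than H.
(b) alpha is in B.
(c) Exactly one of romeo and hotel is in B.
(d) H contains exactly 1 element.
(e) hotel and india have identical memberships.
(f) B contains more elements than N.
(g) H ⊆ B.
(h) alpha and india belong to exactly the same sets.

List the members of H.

From (b): alpha ∈ B.
(h): india matches alpha: india ∈ B.
(e): hotel matches india: hotel ∈ B.
(c) (exactly one): romeo ∉ B.
(g) contrapositive: romeo ∉ H.
Suppose foxtrot ∉ H: no assignment then satisfies all the clues, so foxtrot ∈ H.

H = {foxtrot}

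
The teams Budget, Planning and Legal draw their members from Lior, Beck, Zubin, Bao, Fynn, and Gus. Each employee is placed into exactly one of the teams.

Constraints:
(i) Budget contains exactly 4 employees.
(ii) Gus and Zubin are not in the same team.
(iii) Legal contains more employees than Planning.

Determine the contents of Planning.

Planning = {}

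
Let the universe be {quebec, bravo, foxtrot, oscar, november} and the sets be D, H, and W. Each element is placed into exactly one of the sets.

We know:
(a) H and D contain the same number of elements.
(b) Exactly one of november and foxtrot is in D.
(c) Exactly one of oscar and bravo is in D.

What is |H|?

2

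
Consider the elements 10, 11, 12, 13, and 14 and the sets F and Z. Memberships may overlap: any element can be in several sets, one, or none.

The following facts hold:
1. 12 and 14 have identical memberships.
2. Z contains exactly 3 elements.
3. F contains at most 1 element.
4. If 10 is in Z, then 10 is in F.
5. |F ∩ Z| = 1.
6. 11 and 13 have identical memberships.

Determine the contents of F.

F = {10}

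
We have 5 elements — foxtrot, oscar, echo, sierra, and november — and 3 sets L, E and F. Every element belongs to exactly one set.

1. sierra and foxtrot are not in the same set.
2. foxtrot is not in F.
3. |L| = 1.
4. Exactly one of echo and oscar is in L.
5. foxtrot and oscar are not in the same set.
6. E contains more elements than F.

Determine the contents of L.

From (2): foxtrot ∉ F.
Suppose foxtrot ∈ L: no assignment then satisfies all the clues, so foxtrot ∉ L.

L = {oscar}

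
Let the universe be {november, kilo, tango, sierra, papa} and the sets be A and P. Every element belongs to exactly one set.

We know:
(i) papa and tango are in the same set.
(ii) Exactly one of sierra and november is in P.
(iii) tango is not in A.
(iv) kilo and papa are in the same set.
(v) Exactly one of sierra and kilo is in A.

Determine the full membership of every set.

A = {sierra}; P = {kilo, november, papa, tango}

From (iii): tango ∉ A.
(i): papa matches tango: papa ∉ A.
(iv): kilo matches papa: kilo ∉ A.
(v) (exactly one): sierra ∈ A.
Only one set left: kilo ∈ P.
Only one set left: tango ∈ P.
Only one set left: papa ∈ P.
(ii) (exactly one): november ∈ P.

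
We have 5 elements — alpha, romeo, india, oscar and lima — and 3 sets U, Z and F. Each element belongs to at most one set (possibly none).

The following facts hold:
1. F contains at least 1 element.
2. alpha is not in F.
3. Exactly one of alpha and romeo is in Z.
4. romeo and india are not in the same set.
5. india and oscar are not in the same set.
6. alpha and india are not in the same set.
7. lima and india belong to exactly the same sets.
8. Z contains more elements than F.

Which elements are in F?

F = {romeo}

From (2): alpha ∉ F.
Suppose romeo ∉ F: no assignment then satisfies all the clues, so romeo ∈ F.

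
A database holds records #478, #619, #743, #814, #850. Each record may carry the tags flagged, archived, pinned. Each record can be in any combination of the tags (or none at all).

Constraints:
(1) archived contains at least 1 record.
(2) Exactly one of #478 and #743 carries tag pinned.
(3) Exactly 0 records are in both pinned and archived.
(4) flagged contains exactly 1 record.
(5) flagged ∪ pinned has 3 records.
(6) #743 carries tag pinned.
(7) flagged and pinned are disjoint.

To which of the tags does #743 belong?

#743: pinned

From (6): #743 ∈ pinned.
(2) (exactly one): #478 ∉ pinned.
(7) (disjoint): #743 ∉ flagged.
Suppose #743 ∈ archived: no assignment then satisfies all the clues, so #743 ∉ archived.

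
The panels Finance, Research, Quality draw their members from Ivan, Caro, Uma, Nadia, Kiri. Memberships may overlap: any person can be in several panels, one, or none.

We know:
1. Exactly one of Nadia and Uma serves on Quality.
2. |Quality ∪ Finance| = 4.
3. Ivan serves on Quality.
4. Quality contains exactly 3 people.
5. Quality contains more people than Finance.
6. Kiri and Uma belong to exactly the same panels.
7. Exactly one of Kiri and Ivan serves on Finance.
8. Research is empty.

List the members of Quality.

From (3): Ivan ∈ Quality.
(8): Research already has 0, so the rest are out.
Suppose Caro ∈ Quality: no assignment then satisfies all the clues, so Caro ∉ Quality.

Quality = {Ivan, Kiri, Uma}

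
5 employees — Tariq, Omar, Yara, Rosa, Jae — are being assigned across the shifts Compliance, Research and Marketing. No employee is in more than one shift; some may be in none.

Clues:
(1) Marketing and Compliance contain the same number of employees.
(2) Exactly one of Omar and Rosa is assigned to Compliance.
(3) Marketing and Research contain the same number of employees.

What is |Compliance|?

1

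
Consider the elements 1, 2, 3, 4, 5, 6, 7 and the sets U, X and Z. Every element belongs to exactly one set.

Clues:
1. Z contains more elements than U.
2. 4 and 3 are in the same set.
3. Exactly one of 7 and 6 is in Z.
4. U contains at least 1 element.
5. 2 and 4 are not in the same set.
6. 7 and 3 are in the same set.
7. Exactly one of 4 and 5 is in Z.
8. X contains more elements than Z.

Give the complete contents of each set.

U = {2}; X = {1, 3, 4, 7}; Z = {5, 6}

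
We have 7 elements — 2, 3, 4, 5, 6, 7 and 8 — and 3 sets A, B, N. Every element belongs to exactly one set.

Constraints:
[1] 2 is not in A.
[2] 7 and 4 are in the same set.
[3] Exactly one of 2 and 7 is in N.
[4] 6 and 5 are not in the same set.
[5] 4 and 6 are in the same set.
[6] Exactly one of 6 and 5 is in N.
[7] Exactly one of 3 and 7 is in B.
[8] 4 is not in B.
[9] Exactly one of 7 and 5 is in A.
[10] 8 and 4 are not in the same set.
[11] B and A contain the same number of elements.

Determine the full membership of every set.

A = {5, 8}; B = {2, 3}; N = {4, 6, 7}

From (1): 2 ∉ A.
From (8): 4 ∉ B.
(2): 7 matches 4: 7 ∉ B.
(5): 6 matches 4: 6 ∉ B.
(7) (exactly one): 3 ∈ B.
Suppose 2 ∉ B: no assignment then satisfies all the clues, so 2 ∈ B.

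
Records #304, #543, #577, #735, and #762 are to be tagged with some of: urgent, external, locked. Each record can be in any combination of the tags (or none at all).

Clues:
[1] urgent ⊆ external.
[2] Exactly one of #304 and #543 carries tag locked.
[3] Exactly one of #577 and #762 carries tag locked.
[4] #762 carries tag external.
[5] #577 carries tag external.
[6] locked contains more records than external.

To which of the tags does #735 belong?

#735: locked

From (4): #762 ∈ external.
From (5): #577 ∈ external.
Suppose #735 ∈ urgent: no assignment then satisfies all the clues, so #735 ∉ urgent.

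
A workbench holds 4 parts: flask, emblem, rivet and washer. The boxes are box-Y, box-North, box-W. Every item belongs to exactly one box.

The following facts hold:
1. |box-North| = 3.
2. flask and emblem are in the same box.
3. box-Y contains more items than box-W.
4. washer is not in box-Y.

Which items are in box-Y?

box-Y = {rivet}

From (4): washer ∉ box-Y.
Suppose flask ∈ box-Y: no assignment then satisfies all the clues, so flask ∉ box-Y.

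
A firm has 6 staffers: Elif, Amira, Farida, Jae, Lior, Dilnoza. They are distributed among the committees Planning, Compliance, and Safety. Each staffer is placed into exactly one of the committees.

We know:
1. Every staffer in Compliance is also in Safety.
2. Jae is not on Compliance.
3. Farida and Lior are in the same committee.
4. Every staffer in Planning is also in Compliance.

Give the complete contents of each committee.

Planning = {}; Compliance = {}; Safety = {Amira, Dilnoza, Elif, Farida, Jae, Lior}

From (2): Jae ∉ Compliance.
(4) contrapositive: Jae ∉ Planning.
Only one committee left: Jae ∈ Safety.
Suppose Elif ∈ Planning: no assignment then satisfies all the clues, so Elif ∉ Planning.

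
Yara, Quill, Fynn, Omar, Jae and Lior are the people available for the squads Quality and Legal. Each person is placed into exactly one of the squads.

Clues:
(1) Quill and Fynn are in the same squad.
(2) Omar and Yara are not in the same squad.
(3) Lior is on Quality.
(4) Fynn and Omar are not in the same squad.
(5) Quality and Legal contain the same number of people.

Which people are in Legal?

Legal = {Fynn, Quill, Yara}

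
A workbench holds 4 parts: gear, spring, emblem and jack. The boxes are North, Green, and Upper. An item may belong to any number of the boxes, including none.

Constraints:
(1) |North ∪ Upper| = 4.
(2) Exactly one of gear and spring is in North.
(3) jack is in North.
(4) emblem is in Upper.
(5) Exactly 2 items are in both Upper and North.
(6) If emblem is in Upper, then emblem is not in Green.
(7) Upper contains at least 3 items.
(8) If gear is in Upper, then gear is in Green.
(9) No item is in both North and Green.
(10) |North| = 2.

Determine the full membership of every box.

From (3): jack ∈ North.
From (4): emblem ∈ Upper.
(6): emblem ∉ Green.
(9) (disjoint): jack ∉ Green.
Suppose gear ∈ North: no assignment then satisfies all the clues, so gear ∉ North.

North = {jack, spring}; Green = {gear}; Upper = {emblem, gear, jack, spring}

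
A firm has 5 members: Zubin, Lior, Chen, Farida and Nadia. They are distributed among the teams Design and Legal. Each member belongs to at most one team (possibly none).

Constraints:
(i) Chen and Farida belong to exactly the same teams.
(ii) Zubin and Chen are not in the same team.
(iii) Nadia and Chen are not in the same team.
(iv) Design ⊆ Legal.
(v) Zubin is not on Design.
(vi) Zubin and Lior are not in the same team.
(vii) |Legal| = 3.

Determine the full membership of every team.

Design = {}; Legal = {Chen, Farida, Lior}

From (v): Zubin ∉ Design.
Suppose Zubin ∈ Legal: no assignment then satisfies all the clues, so Zubin ∉ Legal.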